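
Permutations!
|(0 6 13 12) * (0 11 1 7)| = 7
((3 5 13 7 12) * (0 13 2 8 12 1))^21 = (0 13 7 1)(2 8 12 3 5) = [13, 0, 8, 5, 4, 2, 6, 1, 12, 9, 10, 11, 3, 7]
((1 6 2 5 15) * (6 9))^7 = (1 9 6 2 5 15) = [0, 9, 5, 3, 4, 15, 2, 7, 8, 6, 10, 11, 12, 13, 14, 1]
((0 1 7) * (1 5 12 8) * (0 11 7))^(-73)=(0 12 1 5 8)(7 11)=[12, 5, 2, 3, 4, 8, 6, 11, 0, 9, 10, 7, 1]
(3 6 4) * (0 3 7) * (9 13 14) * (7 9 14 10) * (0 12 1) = [3, 0, 2, 6, 9, 5, 4, 12, 8, 13, 7, 11, 1, 10, 14] = (14)(0 3 6 4 9 13 10 7 12 1)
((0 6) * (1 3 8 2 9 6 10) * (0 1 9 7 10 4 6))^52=(0 6 3 2 10)(1 8 7 9 4)=[6, 8, 10, 2, 1, 5, 3, 9, 7, 4, 0]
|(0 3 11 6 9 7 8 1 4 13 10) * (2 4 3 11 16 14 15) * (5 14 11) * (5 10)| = |(0 10)(1 3 16 11 6 9 7 8)(2 4 13 5 14 15)| = 24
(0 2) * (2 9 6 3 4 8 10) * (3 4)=[9, 1, 0, 3, 8, 5, 4, 7, 10, 6, 2]=(0 9 6 4 8 10 2)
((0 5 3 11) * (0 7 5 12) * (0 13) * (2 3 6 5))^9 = (13)(2 3 11 7)(5 6) = [0, 1, 3, 11, 4, 6, 5, 2, 8, 9, 10, 7, 12, 13]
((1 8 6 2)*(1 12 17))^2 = (1 6 12)(2 17 8) = [0, 6, 17, 3, 4, 5, 12, 7, 2, 9, 10, 11, 1, 13, 14, 15, 16, 8]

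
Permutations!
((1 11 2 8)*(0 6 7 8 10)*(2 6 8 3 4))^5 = (0 7)(1 4)(2 11)(3 8)(6 10) = [7, 4, 11, 8, 1, 5, 10, 0, 3, 9, 6, 2]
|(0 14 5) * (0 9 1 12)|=6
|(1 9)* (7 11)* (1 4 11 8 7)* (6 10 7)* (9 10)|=|(1 10 7 8 6 9 4 11)|=8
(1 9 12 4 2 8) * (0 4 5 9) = [4, 0, 8, 3, 2, 9, 6, 7, 1, 12, 10, 11, 5] = (0 4 2 8 1)(5 9 12)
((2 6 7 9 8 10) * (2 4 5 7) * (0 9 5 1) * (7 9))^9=(0 7 5 9 8 10 4 1)(2 6)=[7, 0, 6, 3, 1, 9, 2, 5, 10, 8, 4]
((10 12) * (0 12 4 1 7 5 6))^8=(12)=[0, 1, 2, 3, 4, 5, 6, 7, 8, 9, 10, 11, 12]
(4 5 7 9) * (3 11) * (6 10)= (3 11)(4 5 7 9)(6 10)= [0, 1, 2, 11, 5, 7, 10, 9, 8, 4, 6, 3]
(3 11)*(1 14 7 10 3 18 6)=(1 14 7 10 3 11 18 6)=[0, 14, 2, 11, 4, 5, 1, 10, 8, 9, 3, 18, 12, 13, 7, 15, 16, 17, 6]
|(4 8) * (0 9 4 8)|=|(0 9 4)|=3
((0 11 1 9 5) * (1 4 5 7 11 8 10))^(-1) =(0 5 4 11 7 9 1 10 8) =[5, 10, 2, 3, 11, 4, 6, 9, 0, 1, 8, 7]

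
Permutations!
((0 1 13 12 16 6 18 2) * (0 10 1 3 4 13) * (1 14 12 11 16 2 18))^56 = (18) = [0, 1, 2, 3, 4, 5, 6, 7, 8, 9, 10, 11, 12, 13, 14, 15, 16, 17, 18]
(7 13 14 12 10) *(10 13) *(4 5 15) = [0, 1, 2, 3, 5, 15, 6, 10, 8, 9, 7, 11, 13, 14, 12, 4] = (4 5 15)(7 10)(12 13 14)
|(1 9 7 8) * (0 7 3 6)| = 7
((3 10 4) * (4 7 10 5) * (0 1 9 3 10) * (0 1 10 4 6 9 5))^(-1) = (0 3 9 6 5 1 7 10) = [3, 7, 2, 9, 4, 1, 5, 10, 8, 6, 0]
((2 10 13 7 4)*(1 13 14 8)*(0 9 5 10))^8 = (0 7 8 5 2 13 14 9 4 1 10) = [7, 10, 13, 3, 1, 2, 6, 8, 5, 4, 0, 11, 12, 14, 9]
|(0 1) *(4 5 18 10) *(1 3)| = 12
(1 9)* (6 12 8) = (1 9)(6 12 8) = [0, 9, 2, 3, 4, 5, 12, 7, 6, 1, 10, 11, 8]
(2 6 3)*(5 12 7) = (2 6 3)(5 12 7) = [0, 1, 6, 2, 4, 12, 3, 5, 8, 9, 10, 11, 7]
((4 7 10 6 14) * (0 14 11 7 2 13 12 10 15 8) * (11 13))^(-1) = (0 8 15 7 11 2 4 14)(6 10 12 13) = [8, 1, 4, 3, 14, 5, 10, 11, 15, 9, 12, 2, 13, 6, 0, 7]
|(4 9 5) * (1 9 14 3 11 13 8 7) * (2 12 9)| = |(1 2 12 9 5 4 14 3 11 13 8 7)| = 12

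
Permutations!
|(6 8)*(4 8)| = |(4 8 6)| = 3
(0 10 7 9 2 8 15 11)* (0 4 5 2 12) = (0 10 7 9 12)(2 8 15 11 4 5) = [10, 1, 8, 3, 5, 2, 6, 9, 15, 12, 7, 4, 0, 13, 14, 11]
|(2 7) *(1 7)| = |(1 7 2)| = 3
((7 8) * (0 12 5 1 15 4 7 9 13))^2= [5, 4, 2, 3, 8, 15, 6, 9, 13, 0, 10, 11, 1, 12, 14, 7]= (0 5 15 7 9)(1 4 8 13 12)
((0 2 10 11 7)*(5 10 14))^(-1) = (0 7 11 10 5 14 2) = [7, 1, 0, 3, 4, 14, 6, 11, 8, 9, 5, 10, 12, 13, 2]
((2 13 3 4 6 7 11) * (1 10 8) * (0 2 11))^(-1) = [7, 8, 0, 13, 3, 5, 4, 6, 10, 9, 1, 11, 12, 2] = (0 7 6 4 3 13 2)(1 8 10)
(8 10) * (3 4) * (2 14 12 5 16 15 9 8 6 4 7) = (2 14 12 5 16 15 9 8 10 6 4 3 7) = [0, 1, 14, 7, 3, 16, 4, 2, 10, 8, 6, 11, 5, 13, 12, 9, 15]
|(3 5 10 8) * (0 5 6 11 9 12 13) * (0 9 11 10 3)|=|(0 5 3 6 10 8)(9 12 13)|=6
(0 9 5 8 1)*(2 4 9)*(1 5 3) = (0 2 4 9 3 1)(5 8) = [2, 0, 4, 1, 9, 8, 6, 7, 5, 3]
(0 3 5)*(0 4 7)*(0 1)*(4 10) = (0 3 5 10 4 7 1) = [3, 0, 2, 5, 7, 10, 6, 1, 8, 9, 4]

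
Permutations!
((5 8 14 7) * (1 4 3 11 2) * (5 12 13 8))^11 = (1 4 3 11 2)(7 12 13 8 14) = [0, 4, 1, 11, 3, 5, 6, 12, 14, 9, 10, 2, 13, 8, 7]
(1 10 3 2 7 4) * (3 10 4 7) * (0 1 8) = (10)(0 1 4 8)(2 3) = [1, 4, 3, 2, 8, 5, 6, 7, 0, 9, 10]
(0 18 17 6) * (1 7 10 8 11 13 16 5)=(0 18 17 6)(1 7 10 8 11 13 16 5)=[18, 7, 2, 3, 4, 1, 0, 10, 11, 9, 8, 13, 12, 16, 14, 15, 5, 6, 17]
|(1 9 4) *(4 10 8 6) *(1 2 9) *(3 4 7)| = 8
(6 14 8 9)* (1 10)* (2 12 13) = (1 10)(2 12 13)(6 14 8 9) = [0, 10, 12, 3, 4, 5, 14, 7, 9, 6, 1, 11, 13, 2, 8]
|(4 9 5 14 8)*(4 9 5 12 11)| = 7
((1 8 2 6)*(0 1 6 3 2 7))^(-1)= [7, 0, 3, 2, 4, 5, 6, 8, 1]= (0 7 8 1)(2 3)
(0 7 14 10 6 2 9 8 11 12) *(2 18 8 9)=(0 7 14 10 6 18 8 11 12)=[7, 1, 2, 3, 4, 5, 18, 14, 11, 9, 6, 12, 0, 13, 10, 15, 16, 17, 8]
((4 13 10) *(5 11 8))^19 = [0, 1, 2, 3, 13, 11, 6, 7, 5, 9, 4, 8, 12, 10] = (4 13 10)(5 11 8)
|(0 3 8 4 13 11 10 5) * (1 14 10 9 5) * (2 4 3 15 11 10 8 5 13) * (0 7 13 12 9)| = 24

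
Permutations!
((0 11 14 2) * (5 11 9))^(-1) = [2, 1, 14, 3, 4, 9, 6, 7, 8, 0, 10, 5, 12, 13, 11] = (0 2 14 11 5 9)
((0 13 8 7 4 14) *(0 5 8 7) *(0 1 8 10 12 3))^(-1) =[3, 8, 2, 12, 7, 14, 6, 13, 1, 9, 5, 11, 10, 0, 4] =(0 3 12 10 5 14 4 7 13)(1 8)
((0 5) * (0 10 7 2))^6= (0 5 10 7 2)= [5, 1, 0, 3, 4, 10, 6, 2, 8, 9, 7]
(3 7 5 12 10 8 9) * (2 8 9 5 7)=(2 8 5 12 10 9 3)=[0, 1, 8, 2, 4, 12, 6, 7, 5, 3, 9, 11, 10]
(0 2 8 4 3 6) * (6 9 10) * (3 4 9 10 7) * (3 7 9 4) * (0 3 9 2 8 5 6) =(0 8 4 9 2 5 6 3 10) =[8, 1, 5, 10, 9, 6, 3, 7, 4, 2, 0]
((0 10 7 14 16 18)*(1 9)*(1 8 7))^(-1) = (0 18 16 14 7 8 9 1 10) = [18, 10, 2, 3, 4, 5, 6, 8, 9, 1, 0, 11, 12, 13, 7, 15, 14, 17, 16]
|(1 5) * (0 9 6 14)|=4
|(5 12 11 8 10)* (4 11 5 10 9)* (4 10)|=10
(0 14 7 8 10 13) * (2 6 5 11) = [14, 1, 6, 3, 4, 11, 5, 8, 10, 9, 13, 2, 12, 0, 7] = (0 14 7 8 10 13)(2 6 5 11)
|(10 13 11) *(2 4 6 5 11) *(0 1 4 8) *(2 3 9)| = 12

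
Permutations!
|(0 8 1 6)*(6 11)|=|(0 8 1 11 6)|=5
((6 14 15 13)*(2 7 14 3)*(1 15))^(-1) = [0, 14, 3, 6, 4, 5, 13, 2, 8, 9, 10, 11, 12, 15, 7, 1] = (1 14 7 2 3 6 13 15)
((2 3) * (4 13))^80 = (13) = [0, 1, 2, 3, 4, 5, 6, 7, 8, 9, 10, 11, 12, 13]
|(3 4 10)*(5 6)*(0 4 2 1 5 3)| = |(0 4 10)(1 5 6 3 2)| = 15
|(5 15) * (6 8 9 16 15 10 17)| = 8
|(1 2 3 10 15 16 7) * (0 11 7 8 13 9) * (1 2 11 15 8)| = |(0 15 16 1 11 7 2 3 10 8 13 9)| = 12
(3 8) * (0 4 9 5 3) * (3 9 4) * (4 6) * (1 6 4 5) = (0 3 8)(1 6 5 9) = [3, 6, 2, 8, 4, 9, 5, 7, 0, 1]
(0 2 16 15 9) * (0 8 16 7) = (0 2 7)(8 16 15 9) = [2, 1, 7, 3, 4, 5, 6, 0, 16, 8, 10, 11, 12, 13, 14, 9, 15]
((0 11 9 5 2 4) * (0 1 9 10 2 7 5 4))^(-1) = (0 2 10 11)(1 4 9)(5 7) = [2, 4, 10, 3, 9, 7, 6, 5, 8, 1, 11, 0]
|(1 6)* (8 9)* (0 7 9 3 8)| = |(0 7 9)(1 6)(3 8)| = 6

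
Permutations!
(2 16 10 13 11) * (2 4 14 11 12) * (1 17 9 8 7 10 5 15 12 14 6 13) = (1 17 9 8 7 10)(2 16 5 15 12)(4 6 13 14 11) = [0, 17, 16, 3, 6, 15, 13, 10, 7, 8, 1, 4, 2, 14, 11, 12, 5, 9]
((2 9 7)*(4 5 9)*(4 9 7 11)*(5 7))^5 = [0, 1, 2, 3, 4, 5, 6, 7, 8, 9, 10, 11] = (11)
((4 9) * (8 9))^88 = (4 8 9) = [0, 1, 2, 3, 8, 5, 6, 7, 9, 4]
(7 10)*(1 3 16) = (1 3 16)(7 10) = [0, 3, 2, 16, 4, 5, 6, 10, 8, 9, 7, 11, 12, 13, 14, 15, 1]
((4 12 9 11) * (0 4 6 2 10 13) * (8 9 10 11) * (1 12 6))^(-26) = (0 4 6 2 11 1 12 10 13) = [4, 12, 11, 3, 6, 5, 2, 7, 8, 9, 13, 1, 10, 0]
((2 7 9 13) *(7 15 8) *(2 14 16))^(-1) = (2 16 14 13 9 7 8 15) = [0, 1, 16, 3, 4, 5, 6, 8, 15, 7, 10, 11, 12, 9, 13, 2, 14]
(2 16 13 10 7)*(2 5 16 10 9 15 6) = (2 10 7 5 16 13 9 15 6) = [0, 1, 10, 3, 4, 16, 2, 5, 8, 15, 7, 11, 12, 9, 14, 6, 13]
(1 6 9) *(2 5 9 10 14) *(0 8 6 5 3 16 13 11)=(0 8 6 10 14 2 3 16 13 11)(1 5 9)=[8, 5, 3, 16, 4, 9, 10, 7, 6, 1, 14, 0, 12, 11, 2, 15, 13]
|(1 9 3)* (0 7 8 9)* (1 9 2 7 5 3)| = 15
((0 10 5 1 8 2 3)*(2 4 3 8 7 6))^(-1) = (0 3 4 8 2 6 7 1 5 10) = [3, 5, 6, 4, 8, 10, 7, 1, 2, 9, 0]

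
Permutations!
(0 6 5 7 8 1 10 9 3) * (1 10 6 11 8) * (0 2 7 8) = [11, 6, 7, 2, 4, 8, 5, 1, 10, 3, 9, 0] = (0 11)(1 6 5 8 10 9 3 2 7)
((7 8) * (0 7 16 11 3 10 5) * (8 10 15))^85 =[7, 1, 2, 3, 4, 0, 6, 10, 8, 9, 5, 11, 12, 13, 14, 15, 16] =(16)(0 7 10 5)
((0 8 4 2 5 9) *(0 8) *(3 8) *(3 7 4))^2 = (2 9 4 5 7) = [0, 1, 9, 3, 5, 7, 6, 2, 8, 4]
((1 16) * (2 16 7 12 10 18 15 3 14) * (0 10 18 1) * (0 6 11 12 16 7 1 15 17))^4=(0 14 6 17 3 16 18 15 7 12 10 2 11)=[14, 1, 11, 16, 4, 5, 17, 12, 8, 9, 2, 0, 10, 13, 6, 7, 18, 3, 15]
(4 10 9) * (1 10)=(1 10 9 4)=[0, 10, 2, 3, 1, 5, 6, 7, 8, 4, 9]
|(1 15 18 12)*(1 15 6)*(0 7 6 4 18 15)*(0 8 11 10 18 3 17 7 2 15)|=30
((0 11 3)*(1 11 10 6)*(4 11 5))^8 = (11) = [0, 1, 2, 3, 4, 5, 6, 7, 8, 9, 10, 11]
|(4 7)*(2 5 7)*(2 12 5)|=|(4 12 5 7)|=4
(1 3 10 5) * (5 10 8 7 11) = (1 3 8 7 11 5) = [0, 3, 2, 8, 4, 1, 6, 11, 7, 9, 10, 5]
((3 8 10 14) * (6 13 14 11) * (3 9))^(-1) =[0, 1, 2, 9, 4, 5, 11, 7, 3, 14, 8, 10, 12, 6, 13] =(3 9 14 13 6 11 10 8)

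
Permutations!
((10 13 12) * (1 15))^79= [0, 15, 2, 3, 4, 5, 6, 7, 8, 9, 13, 11, 10, 12, 14, 1]= (1 15)(10 13 12)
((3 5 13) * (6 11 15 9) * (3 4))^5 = (3 5 13 4)(6 11 15 9) = [0, 1, 2, 5, 3, 13, 11, 7, 8, 6, 10, 15, 12, 4, 14, 9]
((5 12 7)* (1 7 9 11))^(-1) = (1 11 9 12 5 7) = [0, 11, 2, 3, 4, 7, 6, 1, 8, 12, 10, 9, 5]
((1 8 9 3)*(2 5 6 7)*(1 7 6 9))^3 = (1 8)(2 3 5 7 9) = [0, 8, 3, 5, 4, 7, 6, 9, 1, 2]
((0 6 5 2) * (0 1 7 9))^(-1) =(0 9 7 1 2 5 6) =[9, 2, 5, 3, 4, 6, 0, 1, 8, 7]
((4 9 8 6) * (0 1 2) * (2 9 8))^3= (0 2 9 1)= [2, 0, 9, 3, 4, 5, 6, 7, 8, 1]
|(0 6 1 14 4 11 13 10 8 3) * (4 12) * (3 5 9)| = |(0 6 1 14 12 4 11 13 10 8 5 9 3)| = 13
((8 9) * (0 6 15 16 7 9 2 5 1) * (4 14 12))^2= (0 15 7 8 5)(1 6 16 9 2)(4 12 14)= [15, 6, 1, 3, 12, 0, 16, 8, 5, 2, 10, 11, 14, 13, 4, 7, 9]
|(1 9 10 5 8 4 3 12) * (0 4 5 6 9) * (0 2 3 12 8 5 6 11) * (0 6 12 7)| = |(0 4 7)(1 2 3 8 12)(6 9 10 11)| = 60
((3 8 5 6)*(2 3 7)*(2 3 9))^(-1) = [0, 1, 9, 7, 4, 8, 5, 6, 3, 2] = (2 9)(3 7 6 5 8)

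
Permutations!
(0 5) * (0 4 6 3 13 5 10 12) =(0 10 12)(3 13 5 4 6) =[10, 1, 2, 13, 6, 4, 3, 7, 8, 9, 12, 11, 0, 5]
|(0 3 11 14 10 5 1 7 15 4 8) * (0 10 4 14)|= 24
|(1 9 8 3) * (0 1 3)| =|(0 1 9 8)| =4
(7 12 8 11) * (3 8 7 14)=(3 8 11 14)(7 12)=[0, 1, 2, 8, 4, 5, 6, 12, 11, 9, 10, 14, 7, 13, 3]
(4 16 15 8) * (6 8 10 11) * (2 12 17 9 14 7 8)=(2 12 17 9 14 7 8 4 16 15 10 11 6)=[0, 1, 12, 3, 16, 5, 2, 8, 4, 14, 11, 6, 17, 13, 7, 10, 15, 9]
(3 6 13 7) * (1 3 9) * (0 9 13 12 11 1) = (0 9)(1 3 6 12 11)(7 13) = [9, 3, 2, 6, 4, 5, 12, 13, 8, 0, 10, 1, 11, 7]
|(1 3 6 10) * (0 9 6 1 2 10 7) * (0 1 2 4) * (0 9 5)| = 8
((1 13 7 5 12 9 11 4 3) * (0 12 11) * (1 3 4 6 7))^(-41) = (0 12 9)(1 13)(5 7 6 11) = [12, 13, 2, 3, 4, 7, 11, 6, 8, 0, 10, 5, 9, 1]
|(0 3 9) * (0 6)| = |(0 3 9 6)| = 4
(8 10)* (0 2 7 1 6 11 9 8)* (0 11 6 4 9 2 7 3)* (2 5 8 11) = (0 7 1 4 9 11 5 8 10 2 3) = [7, 4, 3, 0, 9, 8, 6, 1, 10, 11, 2, 5]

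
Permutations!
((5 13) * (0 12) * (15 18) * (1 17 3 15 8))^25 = (0 12)(1 17 3 15 18 8)(5 13) = [12, 17, 2, 15, 4, 13, 6, 7, 1, 9, 10, 11, 0, 5, 14, 18, 16, 3, 8]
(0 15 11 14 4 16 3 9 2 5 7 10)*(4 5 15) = (0 4 16 3 9 2 15 11 14 5 7 10) = [4, 1, 15, 9, 16, 7, 6, 10, 8, 2, 0, 14, 12, 13, 5, 11, 3]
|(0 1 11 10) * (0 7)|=|(0 1 11 10 7)|=5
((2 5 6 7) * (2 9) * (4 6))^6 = [0, 1, 2, 3, 4, 5, 6, 7, 8, 9] = (9)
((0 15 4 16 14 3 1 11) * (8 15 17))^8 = (0 1 14 4 8)(3 16 15 17 11) = [1, 14, 2, 16, 8, 5, 6, 7, 0, 9, 10, 3, 12, 13, 4, 17, 15, 11]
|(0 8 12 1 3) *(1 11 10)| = |(0 8 12 11 10 1 3)| = 7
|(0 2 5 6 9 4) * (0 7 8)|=|(0 2 5 6 9 4 7 8)|=8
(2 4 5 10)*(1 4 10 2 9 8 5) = (1 4)(2 10 9 8 5) = [0, 4, 10, 3, 1, 2, 6, 7, 5, 8, 9]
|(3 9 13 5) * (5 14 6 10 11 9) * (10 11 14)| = |(3 5)(6 11 9 13 10 14)| = 6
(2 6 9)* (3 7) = [0, 1, 6, 7, 4, 5, 9, 3, 8, 2] = (2 6 9)(3 7)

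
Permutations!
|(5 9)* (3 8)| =2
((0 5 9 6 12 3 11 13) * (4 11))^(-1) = (0 13 11 4 3 12 6 9 5) = [13, 1, 2, 12, 3, 0, 9, 7, 8, 5, 10, 4, 6, 11]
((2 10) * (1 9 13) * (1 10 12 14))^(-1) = [0, 14, 10, 3, 4, 5, 6, 7, 8, 1, 13, 11, 2, 9, 12] = (1 14 12 2 10 13 9)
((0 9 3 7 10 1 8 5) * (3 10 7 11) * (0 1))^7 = [9, 8, 2, 11, 4, 1, 6, 7, 5, 10, 0, 3] = (0 9 10)(1 8 5)(3 11)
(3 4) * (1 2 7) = (1 2 7)(3 4) = [0, 2, 7, 4, 3, 5, 6, 1]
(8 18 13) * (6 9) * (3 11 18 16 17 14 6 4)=(3 11 18 13 8 16 17 14 6 9 4)=[0, 1, 2, 11, 3, 5, 9, 7, 16, 4, 10, 18, 12, 8, 6, 15, 17, 14, 13]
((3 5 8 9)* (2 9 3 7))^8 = (2 7 9)(3 8 5) = [0, 1, 7, 8, 4, 3, 6, 9, 5, 2]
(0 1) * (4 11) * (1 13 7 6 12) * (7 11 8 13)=(0 7 6 12 1)(4 8 13 11)=[7, 0, 2, 3, 8, 5, 12, 6, 13, 9, 10, 4, 1, 11]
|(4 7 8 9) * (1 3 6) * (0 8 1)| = 8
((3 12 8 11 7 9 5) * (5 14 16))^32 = [0, 1, 2, 9, 4, 7, 6, 3, 16, 12, 10, 5, 14, 13, 8, 15, 11] = (3 9 12 14 8 16 11 5 7)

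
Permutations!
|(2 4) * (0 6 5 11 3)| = |(0 6 5 11 3)(2 4)| = 10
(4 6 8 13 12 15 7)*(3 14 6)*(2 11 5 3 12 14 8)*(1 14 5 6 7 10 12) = (1 14 7 4)(2 11 6)(3 8 13 5)(10 12 15) = [0, 14, 11, 8, 1, 3, 2, 4, 13, 9, 12, 6, 15, 5, 7, 10]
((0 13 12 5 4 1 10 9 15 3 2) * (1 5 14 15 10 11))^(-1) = (0 2 3 15 14 12 13)(1 11)(4 5)(9 10) = [2, 11, 3, 15, 5, 4, 6, 7, 8, 10, 9, 1, 13, 0, 12, 14]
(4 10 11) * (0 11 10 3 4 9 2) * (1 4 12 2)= (0 11 9 1 4 3 12 2)= [11, 4, 0, 12, 3, 5, 6, 7, 8, 1, 10, 9, 2]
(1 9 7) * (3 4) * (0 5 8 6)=(0 5 8 6)(1 9 7)(3 4)=[5, 9, 2, 4, 3, 8, 0, 1, 6, 7]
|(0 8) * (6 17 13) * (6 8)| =|(0 6 17 13 8)| =5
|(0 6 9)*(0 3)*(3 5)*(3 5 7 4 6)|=4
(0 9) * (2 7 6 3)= (0 9)(2 7 6 3)= [9, 1, 7, 2, 4, 5, 3, 6, 8, 0]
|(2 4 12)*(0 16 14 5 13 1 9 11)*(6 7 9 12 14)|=42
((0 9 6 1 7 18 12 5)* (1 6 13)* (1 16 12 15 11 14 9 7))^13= (0 18 11 9 16 5 7 15 14 13 12)= [18, 1, 2, 3, 4, 7, 6, 15, 8, 16, 10, 9, 0, 12, 13, 14, 5, 17, 11]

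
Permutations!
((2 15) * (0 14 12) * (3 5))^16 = (15)(0 14 12) = [14, 1, 2, 3, 4, 5, 6, 7, 8, 9, 10, 11, 0, 13, 12, 15]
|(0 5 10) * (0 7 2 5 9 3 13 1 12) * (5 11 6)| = |(0 9 3 13 1 12)(2 11 6 5 10 7)| = 6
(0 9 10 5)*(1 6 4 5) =(0 9 10 1 6 4 5) =[9, 6, 2, 3, 5, 0, 4, 7, 8, 10, 1]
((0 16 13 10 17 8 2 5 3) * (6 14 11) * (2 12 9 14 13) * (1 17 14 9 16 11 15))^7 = [1, 3, 10, 15, 4, 14, 8, 7, 11, 9, 16, 17, 6, 12, 2, 5, 13, 0] = (0 1 3 15 5 14 2 10 16 13 12 6 8 11 17)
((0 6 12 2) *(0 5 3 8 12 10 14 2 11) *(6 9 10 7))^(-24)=(0 3 10 12 2)(5 9 8 14 11)=[3, 1, 0, 10, 4, 9, 6, 7, 14, 8, 12, 5, 2, 13, 11]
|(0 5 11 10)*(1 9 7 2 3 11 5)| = |(0 1 9 7 2 3 11 10)| = 8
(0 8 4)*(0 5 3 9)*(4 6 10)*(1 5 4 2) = (0 8 6 10 2 1 5 3 9) = [8, 5, 1, 9, 4, 3, 10, 7, 6, 0, 2]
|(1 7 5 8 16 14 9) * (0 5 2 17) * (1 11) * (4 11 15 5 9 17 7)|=|(0 9 15 5 8 16 14 17)(1 4 11)(2 7)|=24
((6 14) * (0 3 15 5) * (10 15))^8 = (0 15 3 5 10) = [15, 1, 2, 5, 4, 10, 6, 7, 8, 9, 0, 11, 12, 13, 14, 3]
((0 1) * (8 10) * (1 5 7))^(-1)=(0 1 7 5)(8 10)=[1, 7, 2, 3, 4, 0, 6, 5, 10, 9, 8]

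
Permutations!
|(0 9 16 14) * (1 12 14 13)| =|(0 9 16 13 1 12 14)| =7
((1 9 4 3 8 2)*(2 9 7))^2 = [0, 2, 7, 9, 8, 5, 6, 1, 4, 3] = (1 2 7)(3 9)(4 8)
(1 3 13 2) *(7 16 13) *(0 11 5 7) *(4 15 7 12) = (0 11 5 12 4 15 7 16 13 2 1 3) = [11, 3, 1, 0, 15, 12, 6, 16, 8, 9, 10, 5, 4, 2, 14, 7, 13]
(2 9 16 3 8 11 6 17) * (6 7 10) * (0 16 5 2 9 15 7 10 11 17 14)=(0 16 3 8 17 9 5 2 15 7 11 10 6 14)=[16, 1, 15, 8, 4, 2, 14, 11, 17, 5, 6, 10, 12, 13, 0, 7, 3, 9]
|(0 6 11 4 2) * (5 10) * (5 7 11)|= 8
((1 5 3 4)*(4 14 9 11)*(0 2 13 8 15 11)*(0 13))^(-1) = [2, 4, 0, 5, 11, 1, 6, 7, 13, 14, 10, 15, 12, 9, 3, 8] = (0 2)(1 4 11 15 8 13 9 14 3 5)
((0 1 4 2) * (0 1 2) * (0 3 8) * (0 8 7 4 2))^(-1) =[0, 2, 1, 4, 7, 5, 6, 3, 8] =(8)(1 2)(3 4 7)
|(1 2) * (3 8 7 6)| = |(1 2)(3 8 7 6)| = 4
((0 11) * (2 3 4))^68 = [0, 1, 4, 2, 3, 5, 6, 7, 8, 9, 10, 11] = (11)(2 4 3)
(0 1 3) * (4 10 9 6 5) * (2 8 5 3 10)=[1, 10, 8, 0, 2, 4, 3, 7, 5, 6, 9]=(0 1 10 9 6 3)(2 8 5 4)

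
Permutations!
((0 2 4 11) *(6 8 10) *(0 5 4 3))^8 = (0 3 2)(4 5 11)(6 10 8) = [3, 1, 0, 2, 5, 11, 10, 7, 6, 9, 8, 4]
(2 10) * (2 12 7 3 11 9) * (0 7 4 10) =[7, 1, 0, 11, 10, 5, 6, 3, 8, 2, 12, 9, 4] =(0 7 3 11 9 2)(4 10 12)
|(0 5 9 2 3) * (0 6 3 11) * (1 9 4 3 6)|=|(0 5 4 3 1 9 2 11)|=8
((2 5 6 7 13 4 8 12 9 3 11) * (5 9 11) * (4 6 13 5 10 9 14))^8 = (2 4 12)(3 9 10)(8 11 14) = [0, 1, 4, 9, 12, 5, 6, 7, 11, 10, 3, 14, 2, 13, 8]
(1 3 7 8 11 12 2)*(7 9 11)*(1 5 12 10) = (1 3 9 11 10)(2 5 12)(7 8) = [0, 3, 5, 9, 4, 12, 6, 8, 7, 11, 1, 10, 2]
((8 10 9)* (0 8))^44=(10)=[0, 1, 2, 3, 4, 5, 6, 7, 8, 9, 10]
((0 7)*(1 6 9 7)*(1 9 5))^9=(9)=[0, 1, 2, 3, 4, 5, 6, 7, 8, 9]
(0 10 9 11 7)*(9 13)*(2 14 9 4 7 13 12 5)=(0 10 12 5 2 14 9 11 13 4 7)=[10, 1, 14, 3, 7, 2, 6, 0, 8, 11, 12, 13, 5, 4, 9]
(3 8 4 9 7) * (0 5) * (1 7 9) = [5, 7, 2, 8, 1, 0, 6, 3, 4, 9] = (9)(0 5)(1 7 3 8 4)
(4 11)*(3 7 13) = (3 7 13)(4 11) = [0, 1, 2, 7, 11, 5, 6, 13, 8, 9, 10, 4, 12, 3]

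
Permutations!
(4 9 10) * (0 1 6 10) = (0 1 6 10 4 9) = [1, 6, 2, 3, 9, 5, 10, 7, 8, 0, 4]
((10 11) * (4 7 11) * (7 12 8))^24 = (12) = [0, 1, 2, 3, 4, 5, 6, 7, 8, 9, 10, 11, 12]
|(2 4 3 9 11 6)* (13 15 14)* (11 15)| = 9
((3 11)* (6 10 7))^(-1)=(3 11)(6 7 10)=[0, 1, 2, 11, 4, 5, 7, 10, 8, 9, 6, 3]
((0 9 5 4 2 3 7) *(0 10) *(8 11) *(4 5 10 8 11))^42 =[0, 1, 7, 8, 3, 5, 6, 4, 2, 9, 10, 11] =(11)(2 7 4 3 8)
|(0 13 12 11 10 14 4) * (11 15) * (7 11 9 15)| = 8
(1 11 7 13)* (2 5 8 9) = [0, 11, 5, 3, 4, 8, 6, 13, 9, 2, 10, 7, 12, 1] = (1 11 7 13)(2 5 8 9)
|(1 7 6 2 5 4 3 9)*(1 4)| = |(1 7 6 2 5)(3 9 4)| = 15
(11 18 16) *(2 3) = (2 3)(11 18 16) = [0, 1, 3, 2, 4, 5, 6, 7, 8, 9, 10, 18, 12, 13, 14, 15, 11, 17, 16]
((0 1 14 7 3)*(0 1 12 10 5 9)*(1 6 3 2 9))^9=(14)(3 6)=[0, 1, 2, 6, 4, 5, 3, 7, 8, 9, 10, 11, 12, 13, 14]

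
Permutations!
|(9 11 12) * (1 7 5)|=|(1 7 5)(9 11 12)|=3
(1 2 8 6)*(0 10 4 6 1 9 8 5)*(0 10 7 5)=(0 7 5 10 4 6 9 8 1 2)=[7, 2, 0, 3, 6, 10, 9, 5, 1, 8, 4]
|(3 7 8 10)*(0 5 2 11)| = |(0 5 2 11)(3 7 8 10)| = 4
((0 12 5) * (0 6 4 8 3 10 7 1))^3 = (0 6 3 1 5 8 7 12 4 10) = [6, 5, 2, 1, 10, 8, 3, 12, 7, 9, 0, 11, 4]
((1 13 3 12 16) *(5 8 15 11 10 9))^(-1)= (1 16 12 3 13)(5 9 10 11 15 8)= [0, 16, 2, 13, 4, 9, 6, 7, 5, 10, 11, 15, 3, 1, 14, 8, 12]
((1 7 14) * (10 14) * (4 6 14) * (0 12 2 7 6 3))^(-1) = [3, 14, 12, 4, 10, 5, 1, 2, 8, 9, 7, 11, 0, 13, 6] = (0 3 4 10 7 2 12)(1 14 6)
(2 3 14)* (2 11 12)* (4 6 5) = (2 3 14 11 12)(4 6 5) = [0, 1, 3, 14, 6, 4, 5, 7, 8, 9, 10, 12, 2, 13, 11]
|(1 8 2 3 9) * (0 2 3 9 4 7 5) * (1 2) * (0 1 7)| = 14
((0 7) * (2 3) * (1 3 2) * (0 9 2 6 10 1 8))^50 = [10, 9, 8, 2, 4, 5, 0, 1, 6, 3, 7] = (0 10 7 1 9 3 2 8 6)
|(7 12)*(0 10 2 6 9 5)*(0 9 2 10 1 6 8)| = |(0 1 6 2 8)(5 9)(7 12)| = 10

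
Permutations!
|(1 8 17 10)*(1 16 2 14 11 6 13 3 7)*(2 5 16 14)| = 10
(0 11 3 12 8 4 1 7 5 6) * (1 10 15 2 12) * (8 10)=(0 11 3 1 7 5 6)(2 12 10 15)(4 8)=[11, 7, 12, 1, 8, 6, 0, 5, 4, 9, 15, 3, 10, 13, 14, 2]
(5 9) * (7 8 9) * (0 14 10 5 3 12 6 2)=[14, 1, 0, 12, 4, 7, 2, 8, 9, 3, 5, 11, 6, 13, 10]=(0 14 10 5 7 8 9 3 12 6 2)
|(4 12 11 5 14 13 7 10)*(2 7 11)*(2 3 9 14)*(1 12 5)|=35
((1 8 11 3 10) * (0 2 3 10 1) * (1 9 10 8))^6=(11)(0 2 3 9 10)=[2, 1, 3, 9, 4, 5, 6, 7, 8, 10, 0, 11]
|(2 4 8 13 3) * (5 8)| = |(2 4 5 8 13 3)| = 6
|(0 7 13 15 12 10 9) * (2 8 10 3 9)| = |(0 7 13 15 12 3 9)(2 8 10)| = 21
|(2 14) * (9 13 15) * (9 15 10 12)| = 4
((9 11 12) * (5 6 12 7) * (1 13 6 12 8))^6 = (1 6)(5 12 9 11 7)(8 13) = [0, 6, 2, 3, 4, 12, 1, 5, 13, 11, 10, 7, 9, 8]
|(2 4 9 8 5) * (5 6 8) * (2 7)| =|(2 4 9 5 7)(6 8)| =10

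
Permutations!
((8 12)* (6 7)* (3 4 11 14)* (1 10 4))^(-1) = (1 3 14 11 4 10)(6 7)(8 12) = [0, 3, 2, 14, 10, 5, 7, 6, 12, 9, 1, 4, 8, 13, 11]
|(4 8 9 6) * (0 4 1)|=6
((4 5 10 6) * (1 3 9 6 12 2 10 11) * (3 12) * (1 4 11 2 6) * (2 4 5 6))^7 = (1 12 2 10 3 9)(4 5 11 6) = [0, 12, 10, 9, 5, 11, 4, 7, 8, 1, 3, 6, 2]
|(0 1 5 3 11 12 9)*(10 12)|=|(0 1 5 3 11 10 12 9)|=8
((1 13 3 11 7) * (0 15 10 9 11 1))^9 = (0 9)(7 10)(11 15) = [9, 1, 2, 3, 4, 5, 6, 10, 8, 0, 7, 15, 12, 13, 14, 11]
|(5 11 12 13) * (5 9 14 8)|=|(5 11 12 13 9 14 8)|=7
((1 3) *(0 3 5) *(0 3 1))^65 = (0 1 5 3) = [1, 5, 2, 0, 4, 3]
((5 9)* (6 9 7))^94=(5 6)(7 9)=[0, 1, 2, 3, 4, 6, 5, 9, 8, 7]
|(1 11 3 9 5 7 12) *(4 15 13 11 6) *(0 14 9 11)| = |(0 14 9 5 7 12 1 6 4 15 13)(3 11)| = 22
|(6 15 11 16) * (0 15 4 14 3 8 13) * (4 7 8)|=|(0 15 11 16 6 7 8 13)(3 4 14)|=24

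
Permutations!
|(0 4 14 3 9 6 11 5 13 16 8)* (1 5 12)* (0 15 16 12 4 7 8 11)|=44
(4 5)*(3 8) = (3 8)(4 5) = [0, 1, 2, 8, 5, 4, 6, 7, 3]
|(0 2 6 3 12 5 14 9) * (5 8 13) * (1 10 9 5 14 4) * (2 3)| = |(0 3 12 8 13 14 5 4 1 10 9)(2 6)| = 22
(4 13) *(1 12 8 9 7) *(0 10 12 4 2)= (0 10 12 8 9 7 1 4 13 2)= [10, 4, 0, 3, 13, 5, 6, 1, 9, 7, 12, 11, 8, 2]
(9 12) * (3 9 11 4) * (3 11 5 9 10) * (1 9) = [0, 9, 2, 10, 11, 1, 6, 7, 8, 12, 3, 4, 5] = (1 9 12 5)(3 10)(4 11)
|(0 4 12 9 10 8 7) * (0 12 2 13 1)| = 5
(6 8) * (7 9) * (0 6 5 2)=[6, 1, 0, 3, 4, 2, 8, 9, 5, 7]=(0 6 8 5 2)(7 9)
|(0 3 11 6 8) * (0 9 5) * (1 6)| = |(0 3 11 1 6 8 9 5)| = 8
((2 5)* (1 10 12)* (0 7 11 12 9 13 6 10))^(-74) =(0 7 11 12 1)(6 9)(10 13) =[7, 0, 2, 3, 4, 5, 9, 11, 8, 6, 13, 12, 1, 10]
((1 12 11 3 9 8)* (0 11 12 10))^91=(12)=[0, 1, 2, 3, 4, 5, 6, 7, 8, 9, 10, 11, 12]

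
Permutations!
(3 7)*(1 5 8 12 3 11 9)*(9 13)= (1 5 8 12 3 7 11 13 9)= [0, 5, 2, 7, 4, 8, 6, 11, 12, 1, 10, 13, 3, 9]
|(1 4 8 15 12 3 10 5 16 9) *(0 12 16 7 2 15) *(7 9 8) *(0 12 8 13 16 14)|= 26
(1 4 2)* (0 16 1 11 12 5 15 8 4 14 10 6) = [16, 14, 11, 3, 2, 15, 0, 7, 4, 9, 6, 12, 5, 13, 10, 8, 1] = (0 16 1 14 10 6)(2 11 12 5 15 8 4)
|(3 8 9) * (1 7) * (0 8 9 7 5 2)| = 6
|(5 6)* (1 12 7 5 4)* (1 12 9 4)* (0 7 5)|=6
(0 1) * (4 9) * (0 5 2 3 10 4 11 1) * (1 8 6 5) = (2 3 10 4 9 11 8 6 5) = [0, 1, 3, 10, 9, 2, 5, 7, 6, 11, 4, 8]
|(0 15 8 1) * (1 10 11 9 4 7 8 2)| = |(0 15 2 1)(4 7 8 10 11 9)| = 12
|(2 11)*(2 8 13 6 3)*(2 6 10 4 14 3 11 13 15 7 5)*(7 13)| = 9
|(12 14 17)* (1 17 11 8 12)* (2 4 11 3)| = 14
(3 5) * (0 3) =(0 3 5) =[3, 1, 2, 5, 4, 0]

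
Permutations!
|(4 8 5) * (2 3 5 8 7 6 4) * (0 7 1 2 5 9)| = |(0 7 6 4 1 2 3 9)| = 8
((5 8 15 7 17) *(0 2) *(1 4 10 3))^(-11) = (0 2)(1 4 10 3)(5 17 7 15 8) = [2, 4, 0, 1, 10, 17, 6, 15, 5, 9, 3, 11, 12, 13, 14, 8, 16, 7]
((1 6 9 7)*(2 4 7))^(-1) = (1 7 4 2 9 6) = [0, 7, 9, 3, 2, 5, 1, 4, 8, 6]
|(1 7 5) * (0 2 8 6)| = |(0 2 8 6)(1 7 5)| = 12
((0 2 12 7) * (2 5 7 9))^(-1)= [7, 1, 9, 3, 4, 0, 6, 5, 8, 12, 10, 11, 2]= (0 7 5)(2 9 12)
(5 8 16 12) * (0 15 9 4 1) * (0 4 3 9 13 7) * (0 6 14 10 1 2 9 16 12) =(0 15 13 7 6 14 10 1 4 2 9 3 16)(5 8 12) =[15, 4, 9, 16, 2, 8, 14, 6, 12, 3, 1, 11, 5, 7, 10, 13, 0]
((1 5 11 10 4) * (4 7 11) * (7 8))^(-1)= (1 4 5)(7 8 10 11)= [0, 4, 2, 3, 5, 1, 6, 8, 10, 9, 11, 7]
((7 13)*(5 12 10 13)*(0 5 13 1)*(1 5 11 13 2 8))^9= [13, 11, 1, 3, 4, 5, 6, 8, 0, 9, 10, 7, 12, 2]= (0 13 2 1 11 7 8)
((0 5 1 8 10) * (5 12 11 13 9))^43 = (0 8 5 13 12 10 1 9 11) = [8, 9, 2, 3, 4, 13, 6, 7, 5, 11, 1, 0, 10, 12]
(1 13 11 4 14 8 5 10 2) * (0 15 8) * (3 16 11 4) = (0 15 8 5 10 2 1 13 4 14)(3 16 11) = [15, 13, 1, 16, 14, 10, 6, 7, 5, 9, 2, 3, 12, 4, 0, 8, 11]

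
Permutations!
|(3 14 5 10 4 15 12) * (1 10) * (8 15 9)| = 10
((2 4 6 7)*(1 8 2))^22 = [0, 6, 1, 3, 8, 5, 2, 4, 7] = (1 6 2)(4 8 7)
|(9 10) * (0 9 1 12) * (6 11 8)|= |(0 9 10 1 12)(6 11 8)|= 15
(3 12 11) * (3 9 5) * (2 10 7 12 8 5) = (2 10 7 12 11 9)(3 8 5) = [0, 1, 10, 8, 4, 3, 6, 12, 5, 2, 7, 9, 11]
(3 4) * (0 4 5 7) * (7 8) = (0 4 3 5 8 7) = [4, 1, 2, 5, 3, 8, 6, 0, 7]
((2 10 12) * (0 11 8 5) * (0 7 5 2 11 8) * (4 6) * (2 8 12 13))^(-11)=(0 12 11)(2 10 13)(4 6)(5 7)=[12, 1, 10, 3, 6, 7, 4, 5, 8, 9, 13, 0, 11, 2]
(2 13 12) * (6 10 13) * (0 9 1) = (0 9 1)(2 6 10 13 12) = [9, 0, 6, 3, 4, 5, 10, 7, 8, 1, 13, 11, 2, 12]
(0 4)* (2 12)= (0 4)(2 12)= [4, 1, 12, 3, 0, 5, 6, 7, 8, 9, 10, 11, 2]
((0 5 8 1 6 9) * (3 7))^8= (0 8 6)(1 9 5)= [8, 9, 2, 3, 4, 1, 0, 7, 6, 5]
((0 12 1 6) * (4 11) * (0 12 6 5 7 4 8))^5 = (0 7 6 4 12 11 1 8 5) = [7, 8, 2, 3, 12, 0, 4, 6, 5, 9, 10, 1, 11]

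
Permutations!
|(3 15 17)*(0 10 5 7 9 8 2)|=|(0 10 5 7 9 8 2)(3 15 17)|=21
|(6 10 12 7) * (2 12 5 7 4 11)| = 4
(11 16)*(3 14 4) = (3 14 4)(11 16) = [0, 1, 2, 14, 3, 5, 6, 7, 8, 9, 10, 16, 12, 13, 4, 15, 11]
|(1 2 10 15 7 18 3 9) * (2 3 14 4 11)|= 24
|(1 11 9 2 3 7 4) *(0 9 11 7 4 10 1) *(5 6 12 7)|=|(0 9 2 3 4)(1 5 6 12 7 10)|=30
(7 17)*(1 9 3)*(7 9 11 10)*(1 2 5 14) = (1 11 10 7 17 9 3 2 5 14) = [0, 11, 5, 2, 4, 14, 6, 17, 8, 3, 7, 10, 12, 13, 1, 15, 16, 9]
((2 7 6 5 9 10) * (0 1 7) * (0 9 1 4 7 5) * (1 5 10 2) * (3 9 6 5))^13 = [9, 10, 5, 4, 2, 0, 3, 6, 8, 7, 1] = (0 9 7 6 3 4 2 5)(1 10)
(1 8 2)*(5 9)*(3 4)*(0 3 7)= (0 3 4 7)(1 8 2)(5 9)= [3, 8, 1, 4, 7, 9, 6, 0, 2, 5]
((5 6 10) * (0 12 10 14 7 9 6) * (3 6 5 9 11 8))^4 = (0 5 9 10 12)(3 11 14)(6 8 7) = [5, 1, 2, 11, 4, 9, 8, 6, 7, 10, 12, 14, 0, 13, 3]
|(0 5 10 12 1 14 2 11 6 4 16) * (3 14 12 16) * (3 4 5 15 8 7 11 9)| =|(0 15 8 7 11 6 5 10 16)(1 12)(2 9 3 14)| =36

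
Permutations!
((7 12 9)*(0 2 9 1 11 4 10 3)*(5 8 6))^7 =(0 4 12 2 10 1 9 3 11 7)(5 8 6) =[4, 9, 10, 11, 12, 8, 5, 0, 6, 3, 1, 7, 2]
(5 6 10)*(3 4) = (3 4)(5 6 10) = [0, 1, 2, 4, 3, 6, 10, 7, 8, 9, 5]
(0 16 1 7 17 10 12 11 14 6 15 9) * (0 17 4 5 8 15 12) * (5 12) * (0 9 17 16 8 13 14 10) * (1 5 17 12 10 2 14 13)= [8, 7, 14, 3, 10, 1, 17, 4, 15, 16, 9, 2, 11, 13, 6, 12, 5, 0]= (0 8 15 12 11 2 14 6 17)(1 7 4 10 9 16 5)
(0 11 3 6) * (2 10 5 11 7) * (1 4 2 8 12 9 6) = [7, 4, 10, 1, 2, 11, 0, 8, 12, 6, 5, 3, 9] = (0 7 8 12 9 6)(1 4 2 10 5 11 3)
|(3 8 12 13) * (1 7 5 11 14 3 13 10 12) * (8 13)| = 8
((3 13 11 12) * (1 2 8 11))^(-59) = (1 12 2 3 8 13 11) = [0, 12, 3, 8, 4, 5, 6, 7, 13, 9, 10, 1, 2, 11]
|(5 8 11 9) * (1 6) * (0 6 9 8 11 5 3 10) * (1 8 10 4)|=12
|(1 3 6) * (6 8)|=|(1 3 8 6)|=4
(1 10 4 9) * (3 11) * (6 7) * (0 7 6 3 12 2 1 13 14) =(0 7 3 11 12 2 1 10 4 9 13 14) =[7, 10, 1, 11, 9, 5, 6, 3, 8, 13, 4, 12, 2, 14, 0]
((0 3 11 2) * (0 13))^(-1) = (0 13 2 11 3) = [13, 1, 11, 0, 4, 5, 6, 7, 8, 9, 10, 3, 12, 2]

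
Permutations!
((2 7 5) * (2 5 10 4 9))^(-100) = [0, 1, 2, 3, 4, 5, 6, 7, 8, 9, 10] = (10)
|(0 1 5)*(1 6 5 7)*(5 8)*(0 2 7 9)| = |(0 6 8 5 2 7 1 9)| = 8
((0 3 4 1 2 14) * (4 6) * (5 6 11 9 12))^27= (0 5 14 12 2 9 1 11 4 3 6)= [5, 11, 9, 6, 3, 14, 0, 7, 8, 1, 10, 4, 2, 13, 12]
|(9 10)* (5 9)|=3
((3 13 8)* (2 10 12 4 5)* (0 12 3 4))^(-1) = (0 12)(2 5 4 8 13 3 10) = [12, 1, 5, 10, 8, 4, 6, 7, 13, 9, 2, 11, 0, 3]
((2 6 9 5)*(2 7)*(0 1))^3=(0 1)(2 5 6 7 9)=[1, 0, 5, 3, 4, 6, 7, 9, 8, 2]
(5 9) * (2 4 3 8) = [0, 1, 4, 8, 3, 9, 6, 7, 2, 5] = (2 4 3 8)(5 9)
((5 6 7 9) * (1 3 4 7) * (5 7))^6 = (9)(1 3 4 5 6) = [0, 3, 2, 4, 5, 6, 1, 7, 8, 9]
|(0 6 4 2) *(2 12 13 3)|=7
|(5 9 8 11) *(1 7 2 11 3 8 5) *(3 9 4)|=|(1 7 2 11)(3 8 9 5 4)|=20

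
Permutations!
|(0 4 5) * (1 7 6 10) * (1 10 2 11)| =15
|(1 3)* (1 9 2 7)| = 5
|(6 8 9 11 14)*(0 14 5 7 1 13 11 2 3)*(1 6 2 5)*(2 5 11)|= 12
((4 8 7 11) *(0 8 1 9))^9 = (0 7 4 9 8 11 1) = [7, 0, 2, 3, 9, 5, 6, 4, 11, 8, 10, 1]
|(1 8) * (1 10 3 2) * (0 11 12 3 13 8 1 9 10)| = |(0 11 12 3 2 9 10 13 8)| = 9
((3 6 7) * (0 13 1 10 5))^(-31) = [5, 13, 2, 7, 4, 10, 3, 6, 8, 9, 1, 11, 12, 0] = (0 5 10 1 13)(3 7 6)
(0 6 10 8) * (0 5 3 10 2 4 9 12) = (0 6 2 4 9 12)(3 10 8 5) = [6, 1, 4, 10, 9, 3, 2, 7, 5, 12, 8, 11, 0]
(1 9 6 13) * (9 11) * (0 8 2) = [8, 11, 0, 3, 4, 5, 13, 7, 2, 6, 10, 9, 12, 1] = (0 8 2)(1 11 9 6 13)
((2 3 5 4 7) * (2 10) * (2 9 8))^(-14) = [0, 1, 5, 4, 10, 7, 6, 9, 3, 2, 8] = (2 5 7 9)(3 4 10 8)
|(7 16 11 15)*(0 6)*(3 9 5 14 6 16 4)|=11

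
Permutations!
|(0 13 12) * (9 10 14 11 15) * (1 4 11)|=|(0 13 12)(1 4 11 15 9 10 14)|=21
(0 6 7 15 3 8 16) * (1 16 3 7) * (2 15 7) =[6, 16, 15, 8, 4, 5, 1, 7, 3, 9, 10, 11, 12, 13, 14, 2, 0] =(0 6 1 16)(2 15)(3 8)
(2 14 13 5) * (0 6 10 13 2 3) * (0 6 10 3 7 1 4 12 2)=[10, 4, 14, 6, 12, 7, 3, 1, 8, 9, 13, 11, 2, 5, 0]=(0 10 13 5 7 1 4 12 2 14)(3 6)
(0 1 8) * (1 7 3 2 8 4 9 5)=[7, 4, 8, 2, 9, 1, 6, 3, 0, 5]=(0 7 3 2 8)(1 4 9 5)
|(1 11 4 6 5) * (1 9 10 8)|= |(1 11 4 6 5 9 10 8)|= 8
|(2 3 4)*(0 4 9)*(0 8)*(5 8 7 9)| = 6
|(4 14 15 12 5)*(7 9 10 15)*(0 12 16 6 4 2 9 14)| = |(0 12 5 2 9 10 15 16 6 4)(7 14)| = 10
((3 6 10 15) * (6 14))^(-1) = (3 15 10 6 14) = [0, 1, 2, 15, 4, 5, 14, 7, 8, 9, 6, 11, 12, 13, 3, 10]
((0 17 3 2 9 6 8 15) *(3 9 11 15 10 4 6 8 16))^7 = (0 16 9 2 10 15 6 17 3 8 11 4) = [16, 1, 10, 8, 0, 5, 17, 7, 11, 2, 15, 4, 12, 13, 14, 6, 9, 3]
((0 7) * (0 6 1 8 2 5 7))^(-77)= [0, 8, 5, 3, 4, 7, 1, 6, 2]= (1 8 2 5 7 6)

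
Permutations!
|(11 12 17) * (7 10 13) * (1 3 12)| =|(1 3 12 17 11)(7 10 13)| =15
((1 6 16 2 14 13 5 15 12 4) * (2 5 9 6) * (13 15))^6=(5 13 9 6 16)=[0, 1, 2, 3, 4, 13, 16, 7, 8, 6, 10, 11, 12, 9, 14, 15, 5]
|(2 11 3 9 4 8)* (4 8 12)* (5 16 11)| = |(2 5 16 11 3 9 8)(4 12)| = 14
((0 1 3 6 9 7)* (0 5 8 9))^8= (9)= [0, 1, 2, 3, 4, 5, 6, 7, 8, 9]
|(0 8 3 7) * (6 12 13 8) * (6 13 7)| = |(0 13 8 3 6 12 7)| = 7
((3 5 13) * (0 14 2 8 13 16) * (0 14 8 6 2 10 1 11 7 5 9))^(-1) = (0 9 3 13 8)(1 10 14 16 5 7 11)(2 6) = [9, 10, 6, 13, 4, 7, 2, 11, 0, 3, 14, 1, 12, 8, 16, 15, 5]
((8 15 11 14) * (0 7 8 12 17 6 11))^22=(0 8)(6 14 17 11 12)(7 15)=[8, 1, 2, 3, 4, 5, 14, 15, 0, 9, 10, 12, 6, 13, 17, 7, 16, 11]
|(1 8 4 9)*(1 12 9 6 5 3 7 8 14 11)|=|(1 14 11)(3 7 8 4 6 5)(9 12)|=6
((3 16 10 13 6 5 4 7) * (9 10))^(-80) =[0, 1, 2, 16, 7, 4, 5, 3, 8, 10, 13, 11, 12, 6, 14, 15, 9] =(3 16 9 10 13 6 5 4 7)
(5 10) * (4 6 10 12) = (4 6 10 5 12) = [0, 1, 2, 3, 6, 12, 10, 7, 8, 9, 5, 11, 4]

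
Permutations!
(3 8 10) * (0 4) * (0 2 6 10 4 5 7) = (0 5 7)(2 6 10 3 8 4) = [5, 1, 6, 8, 2, 7, 10, 0, 4, 9, 3]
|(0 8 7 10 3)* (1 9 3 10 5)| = 7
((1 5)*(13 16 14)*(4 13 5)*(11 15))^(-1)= (1 5 14 16 13 4)(11 15)= [0, 5, 2, 3, 1, 14, 6, 7, 8, 9, 10, 15, 12, 4, 16, 11, 13]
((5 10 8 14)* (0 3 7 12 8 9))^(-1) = (0 9 10 5 14 8 12 7 3) = [9, 1, 2, 0, 4, 14, 6, 3, 12, 10, 5, 11, 7, 13, 8]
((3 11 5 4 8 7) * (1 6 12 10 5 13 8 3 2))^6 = [0, 3, 4, 1, 2, 7, 11, 5, 10, 9, 8, 6, 13, 12] = (1 3)(2 4)(5 7)(6 11)(8 10)(12 13)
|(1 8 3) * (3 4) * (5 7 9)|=|(1 8 4 3)(5 7 9)|=12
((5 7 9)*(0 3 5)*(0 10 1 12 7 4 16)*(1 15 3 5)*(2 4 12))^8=(0 1 9)(2 10 5)(3 7 16)(4 15 12)=[1, 9, 10, 7, 15, 2, 6, 16, 8, 0, 5, 11, 4, 13, 14, 12, 3]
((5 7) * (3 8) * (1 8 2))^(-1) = (1 2 3 8)(5 7) = [0, 2, 3, 8, 4, 7, 6, 5, 1]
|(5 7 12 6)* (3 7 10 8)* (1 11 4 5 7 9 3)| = 6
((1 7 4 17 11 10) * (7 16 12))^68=(1 4)(7 10)(11 12)(16 17)=[0, 4, 2, 3, 1, 5, 6, 10, 8, 9, 7, 12, 11, 13, 14, 15, 17, 16]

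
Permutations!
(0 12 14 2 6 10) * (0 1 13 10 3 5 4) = (0 12 14 2 6 3 5 4)(1 13 10) = [12, 13, 6, 5, 0, 4, 3, 7, 8, 9, 1, 11, 14, 10, 2]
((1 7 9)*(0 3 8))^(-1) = [8, 9, 2, 0, 4, 5, 6, 1, 3, 7] = (0 8 3)(1 9 7)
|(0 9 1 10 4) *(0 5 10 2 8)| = |(0 9 1 2 8)(4 5 10)| = 15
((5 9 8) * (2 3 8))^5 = [0, 1, 2, 3, 4, 5, 6, 7, 8, 9] = (9)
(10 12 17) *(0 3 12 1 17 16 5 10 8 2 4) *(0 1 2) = (0 3 12 16 5 10 2 4 1 17 8) = [3, 17, 4, 12, 1, 10, 6, 7, 0, 9, 2, 11, 16, 13, 14, 15, 5, 8]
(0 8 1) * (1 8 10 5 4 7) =(0 10 5 4 7 1) =[10, 0, 2, 3, 7, 4, 6, 1, 8, 9, 5]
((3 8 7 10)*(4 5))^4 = (10) = [0, 1, 2, 3, 4, 5, 6, 7, 8, 9, 10]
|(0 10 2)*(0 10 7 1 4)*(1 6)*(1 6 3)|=|(0 7 3 1 4)(2 10)|=10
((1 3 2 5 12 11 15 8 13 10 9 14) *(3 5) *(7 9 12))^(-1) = (1 14 9 7 5)(2 3)(8 15 11 12 10 13) = [0, 14, 3, 2, 4, 1, 6, 5, 15, 7, 13, 12, 10, 8, 9, 11]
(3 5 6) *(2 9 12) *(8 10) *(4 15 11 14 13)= (2 9 12)(3 5 6)(4 15 11 14 13)(8 10)= [0, 1, 9, 5, 15, 6, 3, 7, 10, 12, 8, 14, 2, 4, 13, 11]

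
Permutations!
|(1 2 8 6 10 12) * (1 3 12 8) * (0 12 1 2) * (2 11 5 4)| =|(0 12 3 1)(2 11 5 4)(6 10 8)| =12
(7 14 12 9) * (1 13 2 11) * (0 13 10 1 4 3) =(0 13 2 11 4 3)(1 10)(7 14 12 9) =[13, 10, 11, 0, 3, 5, 6, 14, 8, 7, 1, 4, 9, 2, 12]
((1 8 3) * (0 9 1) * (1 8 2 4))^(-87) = (0 9 8 3) = [9, 1, 2, 0, 4, 5, 6, 7, 3, 8]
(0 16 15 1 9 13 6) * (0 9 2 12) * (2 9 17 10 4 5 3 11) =[16, 9, 12, 11, 5, 3, 17, 7, 8, 13, 4, 2, 0, 6, 14, 1, 15, 10] =(0 16 15 1 9 13 6 17 10 4 5 3 11 2 12)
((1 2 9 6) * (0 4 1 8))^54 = (0 6 2 4 8 9 1) = [6, 0, 4, 3, 8, 5, 2, 7, 9, 1]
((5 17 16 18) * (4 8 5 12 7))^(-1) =(4 7 12 18 16 17 5 8) =[0, 1, 2, 3, 7, 8, 6, 12, 4, 9, 10, 11, 18, 13, 14, 15, 17, 5, 16]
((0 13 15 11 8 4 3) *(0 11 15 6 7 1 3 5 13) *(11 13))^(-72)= (15)(1 6 3 7 13)= [0, 6, 2, 7, 4, 5, 3, 13, 8, 9, 10, 11, 12, 1, 14, 15]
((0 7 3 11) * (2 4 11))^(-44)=[4, 1, 7, 0, 3, 5, 6, 11, 8, 9, 10, 2]=(0 4 3)(2 7 11)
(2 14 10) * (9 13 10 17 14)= (2 9 13 10)(14 17)= [0, 1, 9, 3, 4, 5, 6, 7, 8, 13, 2, 11, 12, 10, 17, 15, 16, 14]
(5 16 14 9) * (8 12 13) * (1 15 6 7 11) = (1 15 6 7 11)(5 16 14 9)(8 12 13) = [0, 15, 2, 3, 4, 16, 7, 11, 12, 5, 10, 1, 13, 8, 9, 6, 14]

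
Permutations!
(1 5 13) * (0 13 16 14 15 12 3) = (0 13 1 5 16 14 15 12 3) = [13, 5, 2, 0, 4, 16, 6, 7, 8, 9, 10, 11, 3, 1, 15, 12, 14]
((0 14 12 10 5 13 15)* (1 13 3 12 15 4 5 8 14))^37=(0 5 8 1 3 14 13 12 15 4 10)=[5, 3, 2, 14, 10, 8, 6, 7, 1, 9, 0, 11, 15, 12, 13, 4]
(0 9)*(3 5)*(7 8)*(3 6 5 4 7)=(0 9)(3 4 7 8)(5 6)=[9, 1, 2, 4, 7, 6, 5, 8, 3, 0]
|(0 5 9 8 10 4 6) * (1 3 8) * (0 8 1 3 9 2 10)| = 21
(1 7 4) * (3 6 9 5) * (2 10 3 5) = (1 7 4)(2 10 3 6 9) = [0, 7, 10, 6, 1, 5, 9, 4, 8, 2, 3]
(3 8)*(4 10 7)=[0, 1, 2, 8, 10, 5, 6, 4, 3, 9, 7]=(3 8)(4 10 7)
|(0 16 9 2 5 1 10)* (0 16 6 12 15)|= 12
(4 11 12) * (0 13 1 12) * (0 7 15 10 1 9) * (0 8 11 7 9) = (0 13)(1 12 4 7 15 10)(8 11 9) = [13, 12, 2, 3, 7, 5, 6, 15, 11, 8, 1, 9, 4, 0, 14, 10]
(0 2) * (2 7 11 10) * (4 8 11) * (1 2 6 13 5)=(0 7 4 8 11 10 6 13 5 1 2)=[7, 2, 0, 3, 8, 1, 13, 4, 11, 9, 6, 10, 12, 5]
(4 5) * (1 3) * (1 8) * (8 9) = (1 3 9 8)(4 5) = [0, 3, 2, 9, 5, 4, 6, 7, 1, 8]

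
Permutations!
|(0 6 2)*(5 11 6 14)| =6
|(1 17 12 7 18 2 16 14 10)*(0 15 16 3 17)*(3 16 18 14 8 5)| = 14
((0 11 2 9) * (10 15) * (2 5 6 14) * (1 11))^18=[11, 5, 0, 3, 4, 14, 2, 7, 8, 1, 10, 6, 12, 13, 9, 15]=(15)(0 11 6 2)(1 5 14 9)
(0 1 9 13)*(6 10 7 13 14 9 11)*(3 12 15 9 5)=[1, 11, 2, 12, 4, 3, 10, 13, 8, 14, 7, 6, 15, 0, 5, 9]=(0 1 11 6 10 7 13)(3 12 15 9 14 5)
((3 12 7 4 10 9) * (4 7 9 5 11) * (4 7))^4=(3 12 9)(4 7 11 5 10)=[0, 1, 2, 12, 7, 10, 6, 11, 8, 3, 4, 5, 9]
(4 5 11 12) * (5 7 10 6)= (4 7 10 6 5 11 12)= [0, 1, 2, 3, 7, 11, 5, 10, 8, 9, 6, 12, 4]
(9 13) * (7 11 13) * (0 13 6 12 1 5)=[13, 5, 2, 3, 4, 0, 12, 11, 8, 7, 10, 6, 1, 9]=(0 13 9 7 11 6 12 1 5)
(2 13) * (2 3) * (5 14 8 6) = (2 13 3)(5 14 8 6) = [0, 1, 13, 2, 4, 14, 5, 7, 6, 9, 10, 11, 12, 3, 8]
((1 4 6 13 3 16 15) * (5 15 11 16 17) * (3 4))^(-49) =(1 3 17 5 15)(4 13 6)(11 16) =[0, 3, 2, 17, 13, 15, 4, 7, 8, 9, 10, 16, 12, 6, 14, 1, 11, 5]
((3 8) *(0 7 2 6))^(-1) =(0 6 2 7)(3 8) =[6, 1, 7, 8, 4, 5, 2, 0, 3]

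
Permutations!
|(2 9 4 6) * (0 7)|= 4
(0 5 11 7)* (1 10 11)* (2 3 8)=(0 5 1 10 11 7)(2 3 8)=[5, 10, 3, 8, 4, 1, 6, 0, 2, 9, 11, 7]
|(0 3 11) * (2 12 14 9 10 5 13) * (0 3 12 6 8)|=10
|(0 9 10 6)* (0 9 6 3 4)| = 6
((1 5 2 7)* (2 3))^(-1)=(1 7 2 3 5)=[0, 7, 3, 5, 4, 1, 6, 2]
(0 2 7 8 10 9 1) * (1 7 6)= [2, 0, 6, 3, 4, 5, 1, 8, 10, 7, 9]= (0 2 6 1)(7 8 10 9)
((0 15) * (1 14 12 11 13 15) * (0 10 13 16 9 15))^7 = (0 15 11 1 10 16 14 13 9 12) = [15, 10, 2, 3, 4, 5, 6, 7, 8, 12, 16, 1, 0, 9, 13, 11, 14]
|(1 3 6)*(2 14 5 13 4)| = 15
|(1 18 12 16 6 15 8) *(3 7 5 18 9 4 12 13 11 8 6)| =12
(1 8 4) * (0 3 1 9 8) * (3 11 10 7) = (0 11 10 7 3 1)(4 9 8) = [11, 0, 2, 1, 9, 5, 6, 3, 4, 8, 7, 10]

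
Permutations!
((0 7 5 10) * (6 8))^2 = (0 5)(7 10) = [5, 1, 2, 3, 4, 0, 6, 10, 8, 9, 7]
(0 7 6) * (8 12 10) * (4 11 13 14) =(0 7 6)(4 11 13 14)(8 12 10) =[7, 1, 2, 3, 11, 5, 0, 6, 12, 9, 8, 13, 10, 14, 4]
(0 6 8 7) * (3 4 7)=(0 6 8 3 4 7)=[6, 1, 2, 4, 7, 5, 8, 0, 3]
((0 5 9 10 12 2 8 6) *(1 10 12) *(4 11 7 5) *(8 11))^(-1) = (0 6 8 4)(1 10)(2 12 9 5 7 11) = [6, 10, 12, 3, 0, 7, 8, 11, 4, 5, 1, 2, 9]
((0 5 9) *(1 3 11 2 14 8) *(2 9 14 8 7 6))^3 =(0 7 8 11 5 6 1 9 14 2 3) =[7, 9, 3, 0, 4, 6, 1, 8, 11, 14, 10, 5, 12, 13, 2]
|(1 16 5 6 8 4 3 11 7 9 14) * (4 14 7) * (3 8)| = |(1 16 5 6 3 11 4 8 14)(7 9)| = 18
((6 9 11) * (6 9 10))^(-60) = (11) = [0, 1, 2, 3, 4, 5, 6, 7, 8, 9, 10, 11]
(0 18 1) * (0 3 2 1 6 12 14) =(0 18 6 12 14)(1 3 2) =[18, 3, 1, 2, 4, 5, 12, 7, 8, 9, 10, 11, 14, 13, 0, 15, 16, 17, 6]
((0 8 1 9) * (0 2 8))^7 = (1 8 2 9) = [0, 8, 9, 3, 4, 5, 6, 7, 2, 1]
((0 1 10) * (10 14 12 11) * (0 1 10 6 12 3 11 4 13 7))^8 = (0 4 11 1 7 12 3 10 13 6 14) = [4, 7, 2, 10, 11, 5, 14, 12, 8, 9, 13, 1, 3, 6, 0]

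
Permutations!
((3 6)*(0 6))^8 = (0 3 6) = [3, 1, 2, 6, 4, 5, 0]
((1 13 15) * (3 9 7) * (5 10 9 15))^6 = [0, 3, 2, 9, 4, 1, 6, 10, 8, 5, 13, 11, 12, 15, 14, 7] = (1 3 9 5)(7 10 13 15)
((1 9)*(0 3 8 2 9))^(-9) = [2, 8, 0, 9, 4, 5, 6, 7, 1, 3] = (0 2)(1 8)(3 9)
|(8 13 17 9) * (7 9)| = |(7 9 8 13 17)| = 5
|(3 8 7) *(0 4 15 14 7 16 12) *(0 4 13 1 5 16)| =|(0 13 1 5 16 12 4 15 14 7 3 8)| =12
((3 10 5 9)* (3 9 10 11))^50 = (11) = [0, 1, 2, 3, 4, 5, 6, 7, 8, 9, 10, 11]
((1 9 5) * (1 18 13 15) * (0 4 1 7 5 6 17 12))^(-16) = (0 17 9 4 12 6 1)(5 7 15 13 18) = [17, 0, 2, 3, 12, 7, 1, 15, 8, 4, 10, 11, 6, 18, 14, 13, 16, 9, 5]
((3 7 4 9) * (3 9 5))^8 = (9) = [0, 1, 2, 3, 4, 5, 6, 7, 8, 9]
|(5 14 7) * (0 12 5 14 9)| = |(0 12 5 9)(7 14)| = 4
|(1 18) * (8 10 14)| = 6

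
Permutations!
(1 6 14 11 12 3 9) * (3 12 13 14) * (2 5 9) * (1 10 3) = [0, 6, 5, 2, 4, 9, 1, 7, 8, 10, 3, 13, 12, 14, 11] = (1 6)(2 5 9 10 3)(11 13 14)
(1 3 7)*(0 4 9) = [4, 3, 2, 7, 9, 5, 6, 1, 8, 0] = (0 4 9)(1 3 7)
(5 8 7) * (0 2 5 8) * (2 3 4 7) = (0 3 4 7 8 2 5) = [3, 1, 5, 4, 7, 0, 6, 8, 2]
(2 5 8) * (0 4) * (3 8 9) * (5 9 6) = [4, 1, 9, 8, 0, 6, 5, 7, 2, 3] = (0 4)(2 9 3 8)(5 6)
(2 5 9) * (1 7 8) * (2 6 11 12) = [0, 7, 5, 3, 4, 9, 11, 8, 1, 6, 10, 12, 2] = (1 7 8)(2 5 9 6 11 12)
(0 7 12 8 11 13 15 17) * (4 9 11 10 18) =(0 7 12 8 10 18 4 9 11 13 15 17) =[7, 1, 2, 3, 9, 5, 6, 12, 10, 11, 18, 13, 8, 15, 14, 17, 16, 0, 4]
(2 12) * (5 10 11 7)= (2 12)(5 10 11 7)= [0, 1, 12, 3, 4, 10, 6, 5, 8, 9, 11, 7, 2]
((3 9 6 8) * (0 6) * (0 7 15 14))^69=(0 7 8 14 9 6 15 3)=[7, 1, 2, 0, 4, 5, 15, 8, 14, 6, 10, 11, 12, 13, 9, 3]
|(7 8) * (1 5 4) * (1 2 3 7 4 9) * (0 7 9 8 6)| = 21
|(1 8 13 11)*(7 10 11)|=6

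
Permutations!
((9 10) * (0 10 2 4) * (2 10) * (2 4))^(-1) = (0 4)(9 10) = [4, 1, 2, 3, 0, 5, 6, 7, 8, 10, 9]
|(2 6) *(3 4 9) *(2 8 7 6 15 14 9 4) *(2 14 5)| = |(2 15 5)(3 14 9)(6 8 7)| = 3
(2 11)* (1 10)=(1 10)(2 11)=[0, 10, 11, 3, 4, 5, 6, 7, 8, 9, 1, 2]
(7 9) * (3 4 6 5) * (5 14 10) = (3 4 6 14 10 5)(7 9) = [0, 1, 2, 4, 6, 3, 14, 9, 8, 7, 5, 11, 12, 13, 10]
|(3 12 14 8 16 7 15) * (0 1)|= 14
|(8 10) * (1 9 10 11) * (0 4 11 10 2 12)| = |(0 4 11 1 9 2 12)(8 10)| = 14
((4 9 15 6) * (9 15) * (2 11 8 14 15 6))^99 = (2 15 14 8 11)(4 6) = [0, 1, 15, 3, 6, 5, 4, 7, 11, 9, 10, 2, 12, 13, 8, 14]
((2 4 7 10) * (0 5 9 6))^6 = (0 9)(2 7)(4 10)(5 6) = [9, 1, 7, 3, 10, 6, 5, 2, 8, 0, 4]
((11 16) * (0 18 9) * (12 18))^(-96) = (18) = [0, 1, 2, 3, 4, 5, 6, 7, 8, 9, 10, 11, 12, 13, 14, 15, 16, 17, 18]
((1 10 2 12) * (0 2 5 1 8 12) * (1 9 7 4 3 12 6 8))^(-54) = [0, 5, 2, 1, 12, 7, 6, 3, 8, 4, 9, 11, 10] = (1 5 7 3)(4 12 10 9)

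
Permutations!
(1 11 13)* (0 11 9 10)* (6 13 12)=(0 11 12 6 13 1 9 10)=[11, 9, 2, 3, 4, 5, 13, 7, 8, 10, 0, 12, 6, 1]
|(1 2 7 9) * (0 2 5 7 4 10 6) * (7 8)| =5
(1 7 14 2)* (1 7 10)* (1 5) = (1 10 5)(2 7 14) = [0, 10, 7, 3, 4, 1, 6, 14, 8, 9, 5, 11, 12, 13, 2]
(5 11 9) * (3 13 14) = (3 13 14)(5 11 9) = [0, 1, 2, 13, 4, 11, 6, 7, 8, 5, 10, 9, 12, 14, 3]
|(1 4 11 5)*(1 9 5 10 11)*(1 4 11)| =|(1 11 10)(5 9)| =6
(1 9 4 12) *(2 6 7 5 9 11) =(1 11 2 6 7 5 9 4 12) =[0, 11, 6, 3, 12, 9, 7, 5, 8, 4, 10, 2, 1]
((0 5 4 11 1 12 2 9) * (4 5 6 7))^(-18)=(12)=[0, 1, 2, 3, 4, 5, 6, 7, 8, 9, 10, 11, 12]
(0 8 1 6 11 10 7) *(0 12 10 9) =(0 8 1 6 11 9)(7 12 10) =[8, 6, 2, 3, 4, 5, 11, 12, 1, 0, 7, 9, 10]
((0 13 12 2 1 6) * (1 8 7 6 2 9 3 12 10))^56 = (13)(3 9 12) = [0, 1, 2, 9, 4, 5, 6, 7, 8, 12, 10, 11, 3, 13]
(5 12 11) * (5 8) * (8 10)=(5 12 11 10 8)=[0, 1, 2, 3, 4, 12, 6, 7, 5, 9, 8, 10, 11]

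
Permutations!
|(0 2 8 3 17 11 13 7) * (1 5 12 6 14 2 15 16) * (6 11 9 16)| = |(0 15 6 14 2 8 3 17 9 16 1 5 12 11 13 7)| = 16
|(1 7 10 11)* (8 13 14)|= |(1 7 10 11)(8 13 14)|= 12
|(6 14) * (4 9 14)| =|(4 9 14 6)| =4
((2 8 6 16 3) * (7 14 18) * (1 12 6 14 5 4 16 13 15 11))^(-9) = [0, 13, 2, 3, 4, 5, 11, 7, 8, 9, 10, 6, 15, 1, 14, 12, 16, 17, 18] = (18)(1 13)(6 11)(12 15)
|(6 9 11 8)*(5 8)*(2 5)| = |(2 5 8 6 9 11)| = 6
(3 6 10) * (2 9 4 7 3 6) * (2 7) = (2 9 4)(3 7)(6 10) = [0, 1, 9, 7, 2, 5, 10, 3, 8, 4, 6]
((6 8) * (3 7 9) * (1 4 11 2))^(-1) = (1 2 11 4)(3 9 7)(6 8) = [0, 2, 11, 9, 1, 5, 8, 3, 6, 7, 10, 4]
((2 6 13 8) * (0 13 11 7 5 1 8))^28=(13)=[0, 1, 2, 3, 4, 5, 6, 7, 8, 9, 10, 11, 12, 13]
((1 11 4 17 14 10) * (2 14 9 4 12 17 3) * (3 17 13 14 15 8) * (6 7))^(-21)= (17)(1 13)(2 3 8 15)(6 7)(10 12)(11 14)= [0, 13, 3, 8, 4, 5, 7, 6, 15, 9, 12, 14, 10, 1, 11, 2, 16, 17]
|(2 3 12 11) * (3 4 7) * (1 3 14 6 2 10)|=|(1 3 12 11 10)(2 4 7 14 6)|=5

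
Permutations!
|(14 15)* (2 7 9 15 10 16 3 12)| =9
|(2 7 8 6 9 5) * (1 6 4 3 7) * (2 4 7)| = 14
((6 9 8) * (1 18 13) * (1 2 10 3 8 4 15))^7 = (1 6 2 15 8 13 4 3 18 9 10) = [0, 6, 15, 18, 3, 5, 2, 7, 13, 10, 1, 11, 12, 4, 14, 8, 16, 17, 9]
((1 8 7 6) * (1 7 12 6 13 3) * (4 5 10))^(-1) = (1 3 13 7 6 12 8)(4 10 5) = [0, 3, 2, 13, 10, 4, 12, 6, 1, 9, 5, 11, 8, 7]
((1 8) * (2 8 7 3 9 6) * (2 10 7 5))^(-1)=(1 8 2 5)(3 7 10 6 9)=[0, 8, 5, 7, 4, 1, 9, 10, 2, 3, 6]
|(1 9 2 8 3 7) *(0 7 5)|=|(0 7 1 9 2 8 3 5)|=8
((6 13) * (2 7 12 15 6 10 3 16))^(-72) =(16) =[0, 1, 2, 3, 4, 5, 6, 7, 8, 9, 10, 11, 12, 13, 14, 15, 16]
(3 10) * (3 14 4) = (3 10 14 4) = [0, 1, 2, 10, 3, 5, 6, 7, 8, 9, 14, 11, 12, 13, 4]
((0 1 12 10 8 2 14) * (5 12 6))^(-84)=(0 8 5)(1 2 12)(6 14 10)=[8, 2, 12, 3, 4, 0, 14, 7, 5, 9, 6, 11, 1, 13, 10]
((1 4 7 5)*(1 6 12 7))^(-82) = (5 12)(6 7) = [0, 1, 2, 3, 4, 12, 7, 6, 8, 9, 10, 11, 5]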